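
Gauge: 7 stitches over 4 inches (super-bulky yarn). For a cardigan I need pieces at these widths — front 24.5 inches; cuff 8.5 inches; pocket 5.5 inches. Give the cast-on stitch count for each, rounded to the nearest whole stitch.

front 43; cuff 15; pocket 10.

Rate = 7/4 = 1.75 sts per in.
front: 24.5 × 1.75 = 42.88 → 43.
cuff: 8.5 × 1.75 = 14.88 → 15.
pocket: 5.5 × 1.75 = 9.62 → 10.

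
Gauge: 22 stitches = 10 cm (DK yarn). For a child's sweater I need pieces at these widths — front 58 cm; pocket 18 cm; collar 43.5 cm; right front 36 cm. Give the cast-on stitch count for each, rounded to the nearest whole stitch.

Rate = 22/10 = 2.2 sts per cm.
front: 58 × 2.2 = 127.60 → 128.
pocket: 18 × 2.2 = 39.60 → 40.
collar: 43.5 × 2.2 = 95.70 → 96.
right front: 36 × 2.2 = 79.20 → 79.

front 128; pocket 40; collar 96; right front 79.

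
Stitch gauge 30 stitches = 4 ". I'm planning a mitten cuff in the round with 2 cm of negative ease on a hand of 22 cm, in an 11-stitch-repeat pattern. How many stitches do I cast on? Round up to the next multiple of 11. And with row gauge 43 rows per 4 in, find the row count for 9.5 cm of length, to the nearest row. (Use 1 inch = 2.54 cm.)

Finished = 22 − 2 = 20 cm.
20 cm × 1/2.54 = 7.87 inches.
30/4 = 7.5 sts per in; 7.87 × 7.5 = 59.06 sts.
Next multiple of 11 → 66.
9.5 cm = 3.74 inches; × 10.75 = 40.21 → 40 rows.

Cast on 66 stitches; work 40 rows.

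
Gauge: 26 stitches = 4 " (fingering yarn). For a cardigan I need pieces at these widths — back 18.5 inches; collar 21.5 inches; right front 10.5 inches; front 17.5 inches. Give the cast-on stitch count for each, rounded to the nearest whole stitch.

back 120; collar 140; right front 68; front 114.

Rate = 26/4 = 6.5 sts per in.
back: 18.5 × 6.5 = 120.25 → 120.
collar: 21.5 × 6.5 = 139.75 → 140.
right front: 10.5 × 6.5 = 68.25 → 68.
front: 17.5 × 6.5 = 113.75 → 114.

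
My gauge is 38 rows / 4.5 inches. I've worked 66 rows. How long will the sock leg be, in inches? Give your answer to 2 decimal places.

38 rows / 4.5 inch = 8.444 rows per inch.
66 / 8.444 = 7.816 inches.

7.82 inches.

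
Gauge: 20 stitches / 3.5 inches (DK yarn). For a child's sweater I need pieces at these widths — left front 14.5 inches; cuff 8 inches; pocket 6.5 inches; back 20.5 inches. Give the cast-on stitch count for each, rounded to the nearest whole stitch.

left front 83; cuff 46; pocket 37; back 117.

Rate = 20/3.5 = 5.714 sts per in.
left front: 14.5 × 5.714 = 82.86 → 83.
cuff: 8 × 5.714 = 45.71 → 46.
pocket: 6.5 × 5.714 = 37.14 → 37.
back: 20.5 × 5.714 = 117.14 → 117.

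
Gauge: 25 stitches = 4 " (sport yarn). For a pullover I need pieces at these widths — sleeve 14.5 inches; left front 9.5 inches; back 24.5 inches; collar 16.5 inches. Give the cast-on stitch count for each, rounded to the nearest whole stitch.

Rate = 25/4 = 6.25 sts per in.
sleeve: 14.5 × 6.25 = 90.62 → 91.
left front: 9.5 × 6.25 = 59.38 → 59.
back: 24.5 × 6.25 = 153.12 → 153.
collar: 16.5 × 6.25 = 103.12 → 103.

sleeve 91; left front 59; back 153; collar 103.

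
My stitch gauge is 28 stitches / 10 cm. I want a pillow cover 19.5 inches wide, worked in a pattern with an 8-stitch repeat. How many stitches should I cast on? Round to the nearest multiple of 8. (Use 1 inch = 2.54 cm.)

Cast on 136 stitches.

19.5 in = 19.5 × 2.54 = 49.53 cm.
28 / 10 = 2.8 sts/cm.
49.53 × 2.8 = 138.68 sts.
→ 136.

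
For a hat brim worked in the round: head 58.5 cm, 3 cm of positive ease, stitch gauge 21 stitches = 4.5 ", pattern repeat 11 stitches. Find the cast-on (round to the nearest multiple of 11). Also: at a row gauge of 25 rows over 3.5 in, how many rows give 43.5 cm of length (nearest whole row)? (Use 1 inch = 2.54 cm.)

Cast on 110 stitches; work 122 rows.

Finished = 58.5 + 3 = 61.5 cm.
61.5 cm × 1/2.54 = 24.21 inches.
21/4.5 = 4.667 sts per in; 24.21 × 4.667 = 112.99 sts.
Nearest multiple of 11 → 110.
43.5 cm = 17.13 inches; × 7.143 = 122.33 → 122 rows.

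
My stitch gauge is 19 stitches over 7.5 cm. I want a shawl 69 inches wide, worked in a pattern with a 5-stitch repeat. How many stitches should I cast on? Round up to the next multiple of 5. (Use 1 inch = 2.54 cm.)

69 in = 69 × 2.54 = 175.26 cm.
19 / 7.5 = 2.533 sts/cm.
175.26 × 2.533 = 443.99 sts.
→ 445.

CO 445 sts.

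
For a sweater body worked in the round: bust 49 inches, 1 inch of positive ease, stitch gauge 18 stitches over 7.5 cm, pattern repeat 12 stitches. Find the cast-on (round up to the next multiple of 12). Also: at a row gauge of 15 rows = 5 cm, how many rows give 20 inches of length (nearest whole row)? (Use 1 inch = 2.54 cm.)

Finished = 49 + 1 = 50 inches.
50 inches × 2.54 = 127.00 cm.
18/7.5 = 2.4 sts per cm; 127.00 × 2.4 = 304.80 sts.
Next multiple of 12 → 312.
20 inches = 50.80 cm; × 3 = 152.40 → 152 rows.

Cast on 312 stitches; work 152 rows.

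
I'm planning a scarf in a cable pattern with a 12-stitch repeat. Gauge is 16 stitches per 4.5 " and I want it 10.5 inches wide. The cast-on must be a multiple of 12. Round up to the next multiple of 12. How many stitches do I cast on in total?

Cast on 48 stitches.

16 / 4.5 = 3.556 sts per inch.
10.5 × 3.556 = 37.33 sts.
Next multiple of 12: 48.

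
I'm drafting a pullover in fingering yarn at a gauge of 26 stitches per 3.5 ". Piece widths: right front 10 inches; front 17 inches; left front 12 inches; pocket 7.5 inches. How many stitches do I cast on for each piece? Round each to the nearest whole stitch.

Rate = 26/3.5 = 7.429 sts per in.
right front: 10 × 7.429 = 74.29 → 74.
front: 17 × 7.429 = 126.29 → 126.
left front: 12 × 7.429 = 89.14 → 89.
pocket: 7.5 × 7.429 = 55.71 → 56.

right front 74; front 126; left front 89; pocket 56.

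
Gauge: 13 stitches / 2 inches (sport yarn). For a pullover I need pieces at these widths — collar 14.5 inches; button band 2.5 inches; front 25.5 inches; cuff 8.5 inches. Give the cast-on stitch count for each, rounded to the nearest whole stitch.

Rate = 13/2 = 6.5 sts per in.
collar: 14.5 × 6.5 = 94.25 → 94.
button band: 2.5 × 6.5 = 16.25 → 16.
front: 25.5 × 6.5 = 165.75 → 166.
cuff: 8.5 × 6.5 = 55.25 → 55.

collar 94; button band 16; front 166; cuff 55.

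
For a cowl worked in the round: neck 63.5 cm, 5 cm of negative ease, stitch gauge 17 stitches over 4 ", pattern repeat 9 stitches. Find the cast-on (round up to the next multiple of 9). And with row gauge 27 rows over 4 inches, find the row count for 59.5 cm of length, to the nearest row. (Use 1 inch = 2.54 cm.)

Cast on 99 stitches; work 158 rows.

Finished = 63.5 − 5 = 58.5 cm.
58.5 cm × 1/2.54 = 23.03 inches.
17/4 = 4.25 sts per in; 23.03 × 4.25 = 97.88 sts.
Next multiple of 9 → 99.
59.5 cm = 23.43 inches; × 6.75 = 158.12 → 158 rows.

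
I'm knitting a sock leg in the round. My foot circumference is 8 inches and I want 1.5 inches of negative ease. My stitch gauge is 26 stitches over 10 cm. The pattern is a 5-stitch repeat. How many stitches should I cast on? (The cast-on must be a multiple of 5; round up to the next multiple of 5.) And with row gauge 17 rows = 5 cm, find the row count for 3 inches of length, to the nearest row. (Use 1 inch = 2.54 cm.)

Finished = 8 − 1.5 = 6.5 inches.
6.5 inches × 2.54 = 16.51 cm.
26/10 = 2.6 sts per cm; 16.51 × 2.6 = 42.93 sts.
Next multiple of 5 → 45.
3 inches = 7.62 cm; × 3.4 = 25.91 → 26 rows.

Cast on 45 stitches; work 26 rows.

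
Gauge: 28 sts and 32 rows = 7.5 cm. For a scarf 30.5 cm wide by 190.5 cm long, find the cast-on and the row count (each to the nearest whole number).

Cast on 114 stitches and work 813 rows.

Stitch gauge = 28/7.5 = 3.733 sts/cm; 30.5 × 3.733 = 113.87 → 114 sts.
Row gauge = 32/7.5 = 4.267 rows/cm; 190.5 × 4.267 = 812.80 → 813 rows.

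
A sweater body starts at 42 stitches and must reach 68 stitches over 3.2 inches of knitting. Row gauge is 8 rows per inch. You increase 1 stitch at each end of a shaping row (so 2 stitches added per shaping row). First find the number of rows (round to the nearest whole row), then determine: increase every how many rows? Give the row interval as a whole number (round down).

Rows = 3.2 × 8 = 25.6 → 26 rows.
Stitches to add: 26 → 13 shaping rows (at 2 st each).
26 / 13 = 2.00 → every 2 rows.

Increase every 2nd row.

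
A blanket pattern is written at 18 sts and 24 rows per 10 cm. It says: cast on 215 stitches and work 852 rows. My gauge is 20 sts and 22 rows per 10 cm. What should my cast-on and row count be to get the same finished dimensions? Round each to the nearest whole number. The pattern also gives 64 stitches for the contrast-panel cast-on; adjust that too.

Cast on 239 stitches; work 781 rows; contrast-panel cast-on 71 stitches.

Stitches: 215 × 20/18 = 238.89 → 239.
Rows: 852 × 22/24 = 781.00 → 781.
contrast-panel cast-on: 64 × 20/18 = 71.11 → 71.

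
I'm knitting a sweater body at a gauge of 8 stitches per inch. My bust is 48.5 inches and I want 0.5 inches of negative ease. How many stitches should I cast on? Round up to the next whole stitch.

Finished = 48.5 − 0.5 = 48 in.
8 / 1 = 8 sts per inch.
48.00 × 8 = 384.00 sts.

CO 384 sts.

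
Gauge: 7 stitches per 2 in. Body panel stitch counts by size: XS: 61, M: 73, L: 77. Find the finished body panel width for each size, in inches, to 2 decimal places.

XS 17.43 inches; M 20.86 inches; L 22.00 inches.

7/2 = 3.5 sts per in.
XS: 61 / 3.5 = 17.429 → 17.43 in.
M: 73 / 3.5 = 20.857 → 20.86 in.
L: 77 / 3.5 = 22.000 → 22.00 in.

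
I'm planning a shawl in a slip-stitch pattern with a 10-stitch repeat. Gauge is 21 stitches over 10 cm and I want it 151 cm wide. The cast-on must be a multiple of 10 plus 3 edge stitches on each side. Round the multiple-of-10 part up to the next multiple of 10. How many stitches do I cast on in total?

21 / 10 = 2.1 sts per cm.
151 × 2.1 = 317.10 sts.
Less 6 edge sts → 311.10 for the repeat.
Next multiple of 10: 320.
Add back 6 edge sts → 326.

CO 326 sts.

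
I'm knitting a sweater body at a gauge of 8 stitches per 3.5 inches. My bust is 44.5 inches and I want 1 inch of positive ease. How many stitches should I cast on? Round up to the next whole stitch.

CO 104 sts.

Finished = 44.5 + 1 = 45.5 in.
8 / 3.5 = 2.286 sts per inch.
45.50 × 2.286 = 104.00 sts.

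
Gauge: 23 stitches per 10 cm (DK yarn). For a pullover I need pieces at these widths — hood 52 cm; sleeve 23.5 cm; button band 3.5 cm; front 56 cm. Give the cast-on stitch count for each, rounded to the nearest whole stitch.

hood 120; sleeve 54; button band 8; front 129.

Rate = 23/10 = 2.3 sts per cm.
hood: 52 × 2.3 = 119.60 → 120.
sleeve: 23.5 × 2.3 = 54.05 → 54.
button band: 3.5 × 2.3 = 8.05 → 8.
front: 56 × 2.3 = 128.80 → 129.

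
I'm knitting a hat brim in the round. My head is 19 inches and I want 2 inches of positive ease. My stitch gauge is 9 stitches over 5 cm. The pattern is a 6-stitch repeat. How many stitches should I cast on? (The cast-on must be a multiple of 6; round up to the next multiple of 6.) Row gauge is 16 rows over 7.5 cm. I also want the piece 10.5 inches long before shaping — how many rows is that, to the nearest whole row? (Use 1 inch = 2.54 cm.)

Cast on 102 stitches; work 57 rows.

Finished = 19 + 2 = 21 inches.
21 inches × 2.54 = 53.34 cm.
9/5 = 1.8 sts per cm; 53.34 × 1.8 = 96.01 sts.
Next multiple of 6 → 102.
10.5 inches = 26.67 cm; × 2.133 = 56.90 → 57 rows.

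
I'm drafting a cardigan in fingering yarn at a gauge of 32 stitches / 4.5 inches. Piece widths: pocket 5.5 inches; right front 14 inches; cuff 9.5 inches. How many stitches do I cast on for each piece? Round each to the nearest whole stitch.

Rate = 32/4.5 = 7.111 sts per in.
pocket: 5.5 × 7.111 = 39.11 → 39.
right front: 14 × 7.111 = 99.56 → 100.
cuff: 9.5 × 7.111 = 67.56 → 68.

pocket 39; right front 100; cuff 68.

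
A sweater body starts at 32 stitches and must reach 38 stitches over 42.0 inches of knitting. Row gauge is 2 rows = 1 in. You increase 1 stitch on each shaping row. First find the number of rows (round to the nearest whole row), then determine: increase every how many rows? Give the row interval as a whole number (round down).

Rows = 42.0 × 2 = 84.0 → 84 rows.
Stitches to add: 6 → 6 shaping rows (at 1 st each).
84 / 6 = 14.00 → every 14 rows.

Increase every 14th row.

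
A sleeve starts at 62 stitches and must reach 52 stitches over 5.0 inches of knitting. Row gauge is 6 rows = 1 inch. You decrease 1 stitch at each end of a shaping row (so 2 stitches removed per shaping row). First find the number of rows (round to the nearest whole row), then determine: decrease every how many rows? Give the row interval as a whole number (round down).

Rows = 5.0 × 6 = 30.0 → 30 rows.
Stitches to remove: 10 → 5 shaping rows (at 2 st each).
30 / 5 = 6.00 → every 6 rows.

Decrease every 6th row.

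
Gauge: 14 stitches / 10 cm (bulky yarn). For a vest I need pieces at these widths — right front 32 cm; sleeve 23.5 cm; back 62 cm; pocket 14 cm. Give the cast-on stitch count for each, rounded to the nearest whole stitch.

right front 45; sleeve 33; back 87; pocket 20.

Rate = 14/10 = 1.4 sts per cm.
right front: 32 × 1.4 = 44.80 → 45.
sleeve: 23.5 × 1.4 = 32.90 → 33.
back: 62 × 1.4 = 86.80 → 87.
pocket: 14 × 1.4 = 19.60 → 20.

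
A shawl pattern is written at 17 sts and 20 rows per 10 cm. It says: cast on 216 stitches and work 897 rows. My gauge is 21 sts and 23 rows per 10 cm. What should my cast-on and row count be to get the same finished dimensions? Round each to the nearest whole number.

Stitches: 216 × 21/17 = 266.82 → 267.
Rows: 897 × 23/20 = 1031.55 → 1032.

Cast on 267 stitches; work 1032 rows.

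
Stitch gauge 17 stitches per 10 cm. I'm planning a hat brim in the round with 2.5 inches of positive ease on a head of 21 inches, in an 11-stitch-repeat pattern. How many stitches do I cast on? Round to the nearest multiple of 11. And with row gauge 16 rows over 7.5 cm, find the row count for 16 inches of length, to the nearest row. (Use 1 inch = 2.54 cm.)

Cast on 99 stitches; work 87 rows.

Finished = 21 + 2.5 = 23.5 inches.
23.5 inches × 2.54 = 59.69 cm.
17/10 = 1.7 sts per cm; 59.69 × 1.7 = 101.47 sts.
Nearest multiple of 11 → 99.
16 inches = 40.64 cm; × 2.133 = 86.70 → 87 rows.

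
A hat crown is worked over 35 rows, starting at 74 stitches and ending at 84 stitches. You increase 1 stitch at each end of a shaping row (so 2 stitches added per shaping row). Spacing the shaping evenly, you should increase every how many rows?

Stitches to add: |84 − 74| = 10.
Shaping rows needed: 10 / 2 = 5.
35 rows / 5 = every 7 rows.

Increase every 7th row.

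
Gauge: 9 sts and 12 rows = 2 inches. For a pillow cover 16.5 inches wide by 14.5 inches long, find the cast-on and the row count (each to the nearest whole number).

Stitch gauge = 9/2 = 4.5 sts/in; 16.5 × 4.5 = 74.25 → 74 sts.
Row gauge = 12/2 = 6 rows/in; 14.5 × 6 = 87.00 → 87 rows.

Cast on 74 stitches and work 87 rows.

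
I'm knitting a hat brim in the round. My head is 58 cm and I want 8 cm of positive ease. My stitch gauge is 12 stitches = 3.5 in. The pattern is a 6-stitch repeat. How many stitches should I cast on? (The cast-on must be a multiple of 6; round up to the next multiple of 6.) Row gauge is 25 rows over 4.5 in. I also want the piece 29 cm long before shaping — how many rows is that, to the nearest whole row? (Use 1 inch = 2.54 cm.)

Cast on 90 stitches; work 63 rows.

Finished = 58 + 8 = 66 cm.
66 cm × 1/2.54 = 25.98 inches.
12/3.5 = 3.429 sts per in; 25.98 × 3.429 = 89.09 sts.
Next multiple of 6 → 90.
29 cm = 11.42 inches; × 5.556 = 63.43 → 63 rows.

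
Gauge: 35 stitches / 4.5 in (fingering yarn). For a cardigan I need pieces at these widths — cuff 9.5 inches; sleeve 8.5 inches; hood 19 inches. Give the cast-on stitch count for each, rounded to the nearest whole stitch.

Rate = 35/4.5 = 7.778 sts per in.
cuff: 9.5 × 7.778 = 73.89 → 74.
sleeve: 8.5 × 7.778 = 66.11 → 66.
hood: 19 × 7.778 = 147.78 → 148.

cuff 74; sleeve 66; hood 148.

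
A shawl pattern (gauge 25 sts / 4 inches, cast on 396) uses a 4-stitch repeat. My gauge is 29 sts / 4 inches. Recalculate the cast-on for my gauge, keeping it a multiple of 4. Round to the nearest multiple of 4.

460 stitches.

396 × 29 / 25 = 459.36.
Nearest multiple of 4: 460.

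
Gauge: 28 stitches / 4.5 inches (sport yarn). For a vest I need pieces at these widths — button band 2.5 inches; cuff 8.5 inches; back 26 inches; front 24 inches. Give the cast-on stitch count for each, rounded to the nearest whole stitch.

Rate = 28/4.5 = 6.222 sts per in.
button band: 2.5 × 6.222 = 15.56 → 16.
cuff: 8.5 × 6.222 = 52.89 → 53.
back: 26 × 6.222 = 161.78 → 162.
front: 24 × 6.222 = 149.33 → 149.

button band 16; cuff 53; back 162; front 149.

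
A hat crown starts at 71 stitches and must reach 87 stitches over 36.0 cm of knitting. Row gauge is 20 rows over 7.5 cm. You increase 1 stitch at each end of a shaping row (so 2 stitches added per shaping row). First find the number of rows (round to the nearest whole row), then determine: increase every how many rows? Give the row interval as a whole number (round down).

Rows = 36.0 × 2.667 = 96.0 → 96 rows.
Stitches to add: 16 → 8 shaping rows (at 2 st each).
96 / 8 = 12.00 → every 12 rows.

Increase every 12th row.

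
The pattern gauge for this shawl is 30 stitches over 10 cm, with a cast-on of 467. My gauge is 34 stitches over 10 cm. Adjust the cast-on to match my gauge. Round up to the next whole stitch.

CO 530 sts.

Scale factor = 34 / 30 = 1.133.
467 × 34 / 30 = 529.27 sts.
→ 530 sts.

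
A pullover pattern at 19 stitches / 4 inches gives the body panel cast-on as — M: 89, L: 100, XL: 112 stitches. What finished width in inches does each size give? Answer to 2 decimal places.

19/4 = 4.75 sts per in.
M: 89 / 4.75 = 18.737 → 18.74 in.
L: 100 / 4.75 = 21.053 → 21.05 in.
XL: 112 / 4.75 = 23.579 → 23.58 in.

M 18.74 inches; L 21.05 inches; XL 23.58 inches.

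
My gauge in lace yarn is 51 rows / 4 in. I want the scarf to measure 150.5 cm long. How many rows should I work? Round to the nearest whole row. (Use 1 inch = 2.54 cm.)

150.5 cm = 59.25 in.
51 rows / 4 in = 12.75 rows per inch.
59.25 × 12.75 = 755.46 rows.
Round to nearest → 755.

755 rows.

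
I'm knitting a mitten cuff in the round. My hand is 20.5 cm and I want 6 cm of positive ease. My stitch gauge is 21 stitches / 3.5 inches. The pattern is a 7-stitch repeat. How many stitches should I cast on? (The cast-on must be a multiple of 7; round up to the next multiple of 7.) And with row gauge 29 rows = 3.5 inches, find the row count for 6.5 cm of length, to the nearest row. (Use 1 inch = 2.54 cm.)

Cast on 63 stitches; work 21 rows.

Finished = 20.5 + 6 = 26.5 cm.
26.5 cm × 1/2.54 = 10.43 inches.
21/3.5 = 6 sts per in; 10.43 × 6 = 62.60 sts.
Next multiple of 7 → 63.
6.5 cm = 2.56 inches; × 8.286 = 21.20 → 21 rows.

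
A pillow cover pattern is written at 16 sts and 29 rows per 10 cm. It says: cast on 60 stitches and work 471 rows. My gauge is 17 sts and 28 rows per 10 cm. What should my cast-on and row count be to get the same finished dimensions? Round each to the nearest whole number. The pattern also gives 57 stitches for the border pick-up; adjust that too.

Stitches: 60 × 17/16 = 63.75 → 64.
Rows: 471 × 28/29 = 454.76 → 455.
border pick-up: 57 × 17/16 = 60.56 → 61.

Cast on 64 stitches; work 455 rows; border pick-up 61 stitches.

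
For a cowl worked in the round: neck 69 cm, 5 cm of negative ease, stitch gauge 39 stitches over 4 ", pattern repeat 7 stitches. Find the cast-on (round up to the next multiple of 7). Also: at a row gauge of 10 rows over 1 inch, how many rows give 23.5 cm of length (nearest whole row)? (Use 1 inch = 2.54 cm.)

Finished = 69 − 5 = 64 cm.
64 cm × 1/2.54 = 25.20 inches.
39/4 = 9.75 sts per in; 25.20 × 9.75 = 245.67 sts.
Next multiple of 7 → 252.
23.5 cm = 9.25 inches; × 10 = 92.52 → 93 rows.

Cast on 252 stitches; work 93 rows.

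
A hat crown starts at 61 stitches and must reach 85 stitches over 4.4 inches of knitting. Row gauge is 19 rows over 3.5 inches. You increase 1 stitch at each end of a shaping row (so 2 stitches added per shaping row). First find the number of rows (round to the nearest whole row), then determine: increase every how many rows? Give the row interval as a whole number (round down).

Increase every 2nd row.

Rows = 4.4 × 5.429 = 23.9 → 24 rows.
Stitches to add: 24 → 12 shaping rows (at 2 st each).
24 / 12 = 2.00 → every 2 rows.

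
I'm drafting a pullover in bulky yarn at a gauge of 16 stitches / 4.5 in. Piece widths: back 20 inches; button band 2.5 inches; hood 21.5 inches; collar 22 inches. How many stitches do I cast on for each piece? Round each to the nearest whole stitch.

Rate = 16/4.5 = 3.556 sts per in.
back: 20 × 3.556 = 71.11 → 71.
button band: 2.5 × 3.556 = 8.89 → 9.
hood: 21.5 × 3.556 = 76.44 → 76.
collar: 22 × 3.556 = 78.22 → 78.

back 71; button band 9; hood 76; collar 78.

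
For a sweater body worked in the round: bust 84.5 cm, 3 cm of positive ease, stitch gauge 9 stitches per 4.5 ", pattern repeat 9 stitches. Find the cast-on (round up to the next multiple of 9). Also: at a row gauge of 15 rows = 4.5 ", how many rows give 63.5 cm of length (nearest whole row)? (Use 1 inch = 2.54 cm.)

Cast on 72 stitches; work 83 rows.

Finished = 84.5 + 3 = 87.5 cm.
87.5 cm × 1/2.54 = 34.45 inches.
9/4.5 = 2 sts per in; 34.45 × 2 = 68.90 sts.
Next multiple of 9 → 72.
63.5 cm = 25.00 inches; × 3.333 = 83.33 → 83 rows.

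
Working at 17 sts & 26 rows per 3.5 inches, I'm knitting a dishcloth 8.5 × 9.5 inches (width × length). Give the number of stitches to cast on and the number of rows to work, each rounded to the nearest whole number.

Stitch gauge = 17/3.5 = 4.857 sts/in; 8.5 × 4.857 = 41.29 → 41 sts.
Row gauge = 26/3.5 = 7.429 rows/in; 9.5 × 7.429 = 70.57 → 71 rows.

Cast on 41 stitches and work 71 rows.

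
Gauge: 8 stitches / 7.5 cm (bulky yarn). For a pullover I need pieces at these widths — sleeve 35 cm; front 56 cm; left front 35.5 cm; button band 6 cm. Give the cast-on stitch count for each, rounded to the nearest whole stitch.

Rate = 8/7.5 = 1.067 sts per cm.
sleeve: 35 × 1.067 = 37.33 → 37.
front: 56 × 1.067 = 59.73 → 60.
left front: 35.5 × 1.067 = 37.87 → 38.
button band: 6 × 1.067 = 6.40 → 6.

sleeve 37; front 60; left front 38; button band 6.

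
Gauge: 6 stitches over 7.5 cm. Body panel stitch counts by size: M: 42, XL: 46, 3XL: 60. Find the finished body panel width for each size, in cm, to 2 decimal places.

M 52.50 cm; XL 57.50 cm; 3XL 75.00 cm.

6/7.5 = 0.8 sts per cm.
M: 42 / 0.8 = 52.500 → 52.50 cm.
XL: 46 / 0.8 = 57.500 → 57.50 cm.
3XL: 60 / 0.8 = 75.000 → 75.00 cm.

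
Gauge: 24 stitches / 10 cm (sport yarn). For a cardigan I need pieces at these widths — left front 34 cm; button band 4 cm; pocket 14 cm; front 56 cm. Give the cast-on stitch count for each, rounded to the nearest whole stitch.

left front 82; button band 10; pocket 34; front 134.

Rate = 24/10 = 2.4 sts per cm.
left front: 34 × 2.4 = 81.60 → 82.
button band: 4 × 2.4 = 9.60 → 10.
pocket: 14 × 2.4 = 33.60 → 34.
front: 56 × 2.4 = 134.40 → 134.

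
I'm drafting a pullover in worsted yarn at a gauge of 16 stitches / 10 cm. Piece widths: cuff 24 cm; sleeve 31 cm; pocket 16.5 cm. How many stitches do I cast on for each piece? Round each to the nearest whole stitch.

Rate = 16/10 = 1.6 sts per cm.
cuff: 24 × 1.6 = 38.40 → 38.
sleeve: 31 × 1.6 = 49.60 → 50.
pocket: 16.5 × 1.6 = 26.40 → 26.

cuff 38; sleeve 50; pocket 26.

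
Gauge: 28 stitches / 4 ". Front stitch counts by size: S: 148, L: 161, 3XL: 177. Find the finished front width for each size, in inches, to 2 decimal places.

28/4 = 7 sts per in.
S: 148 / 7 = 21.143 → 21.14 in.
L: 161 / 7 = 23.000 → 23.00 in.
3XL: 177 / 7 = 25.286 → 25.29 in.

S 21.14 inches; L 23.00 inches; 3XL 25.29 inches.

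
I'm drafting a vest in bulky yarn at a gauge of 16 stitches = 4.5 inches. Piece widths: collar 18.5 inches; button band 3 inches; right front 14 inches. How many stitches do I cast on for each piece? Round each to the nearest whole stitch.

Rate = 16/4.5 = 3.556 sts per in.
collar: 18.5 × 3.556 = 65.78 → 66.
button band: 3 × 3.556 = 10.67 → 11.
right front: 14 × 3.556 = 49.78 → 50.

collar 66; button band 11; right front 50.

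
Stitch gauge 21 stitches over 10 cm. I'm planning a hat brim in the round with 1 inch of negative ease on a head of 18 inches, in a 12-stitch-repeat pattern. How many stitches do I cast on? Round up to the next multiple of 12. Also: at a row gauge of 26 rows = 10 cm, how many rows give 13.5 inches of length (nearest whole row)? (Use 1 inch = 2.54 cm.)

Finished = 18 − 1 = 17 inches.
17 inches × 2.54 = 43.18 cm.
21/10 = 2.1 sts per cm; 43.18 × 2.1 = 90.68 sts.
Next multiple of 12 → 96.
13.5 inches = 34.29 cm; × 2.6 = 89.15 → 89 rows.

Cast on 96 stitches; work 89 rows.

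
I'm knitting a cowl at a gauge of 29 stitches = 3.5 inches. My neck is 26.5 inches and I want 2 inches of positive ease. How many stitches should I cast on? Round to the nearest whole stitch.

236 stitches.

Finished = 26.5 + 2 = 28.5 in.
29 / 3.5 = 8.286 sts per inch.
28.50 × 8.286 = 236.14 sts.
→ 236 sts.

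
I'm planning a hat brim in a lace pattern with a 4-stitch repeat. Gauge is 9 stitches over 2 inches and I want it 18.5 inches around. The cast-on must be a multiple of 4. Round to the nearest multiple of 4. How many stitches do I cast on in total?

Cast on 84 stitches.

9 / 2 = 4.5 sts per inch.
18.5 × 4.5 = 83.25 sts.
Nearest multiple of 4: 84.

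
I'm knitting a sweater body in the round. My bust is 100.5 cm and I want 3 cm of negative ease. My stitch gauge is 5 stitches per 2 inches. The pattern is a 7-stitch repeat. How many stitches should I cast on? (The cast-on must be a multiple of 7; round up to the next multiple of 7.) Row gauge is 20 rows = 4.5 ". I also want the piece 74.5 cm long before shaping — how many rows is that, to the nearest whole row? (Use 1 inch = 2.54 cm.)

Finished = 100.5 − 3 = 97.5 cm.
97.5 cm × 1/2.54 = 38.39 inches.
5/2 = 2.5 sts per in; 38.39 × 2.5 = 95.96 sts.
Next multiple of 7 → 98.
74.5 cm = 29.33 inches; × 4.444 = 130.36 → 130 rows.

Cast on 98 stitches; work 130 rows.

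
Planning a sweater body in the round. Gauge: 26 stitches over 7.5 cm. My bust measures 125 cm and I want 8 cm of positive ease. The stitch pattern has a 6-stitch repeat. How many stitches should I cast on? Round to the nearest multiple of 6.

Finished = 125 + 8 = 133 cm.
26 / 7.5 = 3.467 sts/cm.
133 × 3.467 = 461.07 sts.
Nearest multiple of 6: 462.

462 stitches.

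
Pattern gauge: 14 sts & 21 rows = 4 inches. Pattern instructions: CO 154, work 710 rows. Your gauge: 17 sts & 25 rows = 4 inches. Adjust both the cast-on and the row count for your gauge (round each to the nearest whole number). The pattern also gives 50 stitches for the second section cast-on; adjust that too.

Cast on 187 stitches; work 845 rows; second section cast-on 61 stitches.

Stitches: 154 × 17/14 = 187.00 → 187.
Rows: 710 × 25/21 = 845.24 → 845.
second section cast-on: 50 × 17/14 = 60.71 → 61.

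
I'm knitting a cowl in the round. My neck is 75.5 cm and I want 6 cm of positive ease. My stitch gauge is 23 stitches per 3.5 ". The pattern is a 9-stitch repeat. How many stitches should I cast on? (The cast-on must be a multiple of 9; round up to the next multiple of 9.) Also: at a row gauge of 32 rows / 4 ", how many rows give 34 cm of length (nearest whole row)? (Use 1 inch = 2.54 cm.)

Cast on 216 stitches; work 107 rows.

Finished = 75.5 + 6 = 81.5 cm.
81.5 cm × 1/2.54 = 32.09 inches.
23/3.5 = 6.571 sts per in; 32.09 × 6.571 = 210.85 sts.
Next multiple of 9 → 216.
34 cm = 13.39 inches; × 8 = 107.09 → 107 rows.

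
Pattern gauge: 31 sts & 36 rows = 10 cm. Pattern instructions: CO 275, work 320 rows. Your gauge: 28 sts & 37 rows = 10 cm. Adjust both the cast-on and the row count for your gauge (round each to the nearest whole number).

Cast on 248 stitches; work 329 rows.

Stitches: 275 × 28/31 = 248.39 → 248.
Rows: 320 × 37/36 = 328.89 → 329.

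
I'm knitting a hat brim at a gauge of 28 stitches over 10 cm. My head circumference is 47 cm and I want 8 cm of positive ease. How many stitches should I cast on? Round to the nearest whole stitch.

154 stitches.

Finished = 47 + 8 = 55 cm.
28 / 10 = 2.8 sts per cm.
55.00 × 2.8 = 154.00 sts.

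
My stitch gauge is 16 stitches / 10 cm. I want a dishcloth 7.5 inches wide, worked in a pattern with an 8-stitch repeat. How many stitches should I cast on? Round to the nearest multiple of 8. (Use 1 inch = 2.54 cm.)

Cast on 32 stitches.

7.5 in = 7.5 × 2.54 = 19.05 cm.
16 / 10 = 1.6 sts/cm.
19.05 × 1.6 = 30.48 sts.
→ 32.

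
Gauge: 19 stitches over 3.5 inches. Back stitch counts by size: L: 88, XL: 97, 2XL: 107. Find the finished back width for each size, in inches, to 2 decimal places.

19/3.5 = 5.429 sts per in.
L: 88 / 5.429 = 16.211 → 16.21 in.
XL: 97 / 5.429 = 17.868 → 17.87 in.
2XL: 107 / 5.429 = 19.711 → 19.71 in.

L 16.21 inches; XL 17.87 inches; 2XL 19.71 inches.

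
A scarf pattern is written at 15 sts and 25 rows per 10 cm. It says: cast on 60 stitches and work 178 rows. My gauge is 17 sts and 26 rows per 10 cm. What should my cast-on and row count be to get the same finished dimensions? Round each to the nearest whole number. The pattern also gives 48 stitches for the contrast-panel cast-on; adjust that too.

Cast on 68 stitches; work 185 rows; contrast-panel cast-on 54 stitches.

Stitches: 60 × 17/15 = 68.00 → 68.
Rows: 178 × 26/25 = 185.12 → 185.
contrast-panel cast-on: 48 × 17/15 = 54.40 → 54.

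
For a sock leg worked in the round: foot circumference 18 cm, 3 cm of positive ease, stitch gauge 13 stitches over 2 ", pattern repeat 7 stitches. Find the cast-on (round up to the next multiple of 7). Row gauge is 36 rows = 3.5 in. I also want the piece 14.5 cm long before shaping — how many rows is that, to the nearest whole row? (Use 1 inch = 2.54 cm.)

Finished = 18 + 3 = 21 cm.
21 cm × 1/2.54 = 8.27 inches.
13/2 = 6.5 sts per in; 8.27 × 6.5 = 53.74 sts.
Next multiple of 7 → 56.
14.5 cm = 5.71 inches; × 10.286 = 58.72 → 59 rows.

Cast on 56 stitches; work 59 rows.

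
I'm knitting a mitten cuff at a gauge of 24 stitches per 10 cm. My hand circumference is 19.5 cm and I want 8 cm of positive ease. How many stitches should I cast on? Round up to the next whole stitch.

Finished = 19.5 + 8 = 27.5 cm.
24 / 10 = 2.4 sts per cm.
27.50 × 2.4 = 66.00 sts.

Cast on 66 stitches.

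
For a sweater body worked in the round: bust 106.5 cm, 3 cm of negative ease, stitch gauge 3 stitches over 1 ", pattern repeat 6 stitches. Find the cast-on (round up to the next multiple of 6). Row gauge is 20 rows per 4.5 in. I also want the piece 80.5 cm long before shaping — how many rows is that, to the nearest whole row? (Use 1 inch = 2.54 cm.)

Cast on 126 stitches; work 141 rows.

Finished = 106.5 − 3 = 103.5 cm.
103.5 cm × 1/2.54 = 40.75 inches.
3/1 = 3 sts per in; 40.75 × 3 = 122.24 sts.
Next multiple of 6 → 126.
80.5 cm = 31.69 inches; × 4.444 = 140.86 → 141 rows.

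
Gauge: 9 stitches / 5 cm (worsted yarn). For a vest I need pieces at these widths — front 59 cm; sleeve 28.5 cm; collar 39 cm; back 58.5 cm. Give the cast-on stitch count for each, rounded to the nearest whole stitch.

Rate = 9/5 = 1.8 sts per cm.
front: 59 × 1.8 = 106.20 → 106.
sleeve: 28.5 × 1.8 = 51.30 → 51.
collar: 39 × 1.8 = 70.20 → 70.
back: 58.5 × 1.8 = 105.30 → 105.

front 106; sleeve 51; collar 70; back 105.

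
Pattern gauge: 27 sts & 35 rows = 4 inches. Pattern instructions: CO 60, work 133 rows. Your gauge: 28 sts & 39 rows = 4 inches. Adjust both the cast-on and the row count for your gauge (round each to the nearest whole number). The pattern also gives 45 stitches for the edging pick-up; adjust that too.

Cast on 62 stitches; work 148 rows; edging pick-up 47 stitches.

Stitches: 60 × 28/27 = 62.22 → 62.
Rows: 133 × 39/35 = 148.20 → 148.
edging pick-up: 45 × 28/27 = 46.67 → 47.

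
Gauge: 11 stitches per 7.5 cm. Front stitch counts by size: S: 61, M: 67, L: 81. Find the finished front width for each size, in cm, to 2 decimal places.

S 41.59 cm; M 45.68 cm; L 55.23 cm.

11/7.5 = 1.467 sts per cm.
S: 61 / 1.467 = 41.591 → 41.59 cm.
M: 67 / 1.467 = 45.682 → 45.68 cm.
L: 81 / 1.467 = 55.227 → 55.23 cm.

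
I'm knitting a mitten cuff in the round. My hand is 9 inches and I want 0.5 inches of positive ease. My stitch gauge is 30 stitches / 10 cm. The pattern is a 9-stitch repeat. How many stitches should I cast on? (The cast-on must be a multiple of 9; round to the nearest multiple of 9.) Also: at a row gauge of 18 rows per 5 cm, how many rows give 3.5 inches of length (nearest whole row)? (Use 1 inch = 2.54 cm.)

Cast on 72 stitches; work 32 rows.

Finished = 9 + 0.5 = 9.5 inches.
9.5 inches × 2.54 = 24.13 cm.
30/10 = 3 sts per cm; 24.13 × 3 = 72.39 sts.
Nearest multiple of 9 → 72.
3.5 inches = 8.89 cm; × 3.6 = 32.00 → 32 rows.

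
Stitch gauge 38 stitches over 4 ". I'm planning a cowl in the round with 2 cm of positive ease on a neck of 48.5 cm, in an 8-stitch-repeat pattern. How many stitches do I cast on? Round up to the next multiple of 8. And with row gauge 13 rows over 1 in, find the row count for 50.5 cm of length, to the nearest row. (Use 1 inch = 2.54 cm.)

Finished = 48.5 + 2 = 50.5 cm.
50.5 cm × 1/2.54 = 19.88 inches.
38/4 = 9.5 sts per in; 19.88 × 9.5 = 188.88 sts.
Next multiple of 8 → 192.
50.5 cm = 19.88 inches; × 13 = 258.46 → 258 rows.

Cast on 192 stitches; work 258 rows.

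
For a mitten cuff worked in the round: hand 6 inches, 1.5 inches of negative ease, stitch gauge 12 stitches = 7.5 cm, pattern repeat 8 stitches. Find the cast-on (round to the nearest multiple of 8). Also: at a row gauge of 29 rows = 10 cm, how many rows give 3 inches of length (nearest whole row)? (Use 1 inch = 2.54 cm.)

Cast on 16 stitches; work 22 rows.

Finished = 6 − 1.5 = 4.5 inches.
4.5 inches × 2.54 = 11.43 cm.
12/7.5 = 1.6 sts per cm; 11.43 × 1.6 = 18.29 sts.
Nearest multiple of 8 → 16.
3 inches = 7.62 cm; × 2.9 = 22.10 → 22 rows.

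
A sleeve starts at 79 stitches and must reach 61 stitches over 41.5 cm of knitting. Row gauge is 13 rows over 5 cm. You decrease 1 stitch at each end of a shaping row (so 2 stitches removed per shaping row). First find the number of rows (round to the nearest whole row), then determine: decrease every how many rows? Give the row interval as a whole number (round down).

Rows = 41.5 × 2.6 = 107.9 → 108 rows.
Stitches to remove: 18 → 9 shaping rows (at 2 st each).
108 / 9 = 12.00 → every 12 rows.

Decrease every 12th row.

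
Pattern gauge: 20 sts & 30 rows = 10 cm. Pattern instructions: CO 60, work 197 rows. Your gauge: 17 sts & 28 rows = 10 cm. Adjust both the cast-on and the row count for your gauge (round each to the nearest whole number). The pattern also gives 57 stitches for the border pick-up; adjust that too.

Stitches: 60 × 17/20 = 51.00 → 51.
Rows: 197 × 28/30 = 183.87 → 184.
border pick-up: 57 × 17/20 = 48.45 → 48.

Cast on 51 stitches; work 184 rows; border pick-up 48 stitches.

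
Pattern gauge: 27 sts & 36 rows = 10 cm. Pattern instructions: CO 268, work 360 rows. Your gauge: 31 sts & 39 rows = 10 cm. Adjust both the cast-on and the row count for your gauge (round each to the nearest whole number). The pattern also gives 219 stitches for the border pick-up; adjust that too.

Stitches: 268 × 31/27 = 307.70 → 308.
Rows: 360 × 39/36 = 390.00 → 390.
border pick-up: 219 × 31/27 = 251.44 → 251.

Cast on 308 stitches; work 390 rows; border pick-up 251 stitches.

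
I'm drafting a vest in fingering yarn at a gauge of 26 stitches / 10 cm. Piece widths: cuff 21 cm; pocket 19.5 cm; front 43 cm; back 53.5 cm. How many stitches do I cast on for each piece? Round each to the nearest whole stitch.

cuff 55; pocket 51; front 112; back 139.

Rate = 26/10 = 2.6 sts per cm.
cuff: 21 × 2.6 = 54.60 → 55.
pocket: 19.5 × 2.6 = 50.70 → 51.
front: 43 × 2.6 = 111.80 → 112.
back: 53.5 × 2.6 = 139.10 → 139.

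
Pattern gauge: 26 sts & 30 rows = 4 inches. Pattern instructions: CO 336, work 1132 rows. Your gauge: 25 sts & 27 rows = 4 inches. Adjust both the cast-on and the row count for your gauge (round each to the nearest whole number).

Stitches: 336 × 25/26 = 323.08 → 323.
Rows: 1132 × 27/30 = 1018.80 → 1019.

Cast on 323 stitches; work 1019 rows.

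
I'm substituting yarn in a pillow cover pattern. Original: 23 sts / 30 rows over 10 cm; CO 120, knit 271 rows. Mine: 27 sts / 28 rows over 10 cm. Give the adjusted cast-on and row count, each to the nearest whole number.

Stitches: 120 × 27/23 = 140.87 → 141.
Rows: 271 × 28/30 = 252.93 → 253.

Cast on 141 stitches; work 253 rows.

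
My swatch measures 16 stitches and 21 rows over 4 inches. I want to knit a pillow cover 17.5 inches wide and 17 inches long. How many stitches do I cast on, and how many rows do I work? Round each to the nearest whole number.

Cast on 70 stitches and work 89 rows.

Stitch gauge = 16/4 = 4 sts/in; 17.5 × 4 = 70.00 → 70 sts.
Row gauge = 21/4 = 5.25 rows/in; 17 × 5.25 = 89.25 → 89 rows.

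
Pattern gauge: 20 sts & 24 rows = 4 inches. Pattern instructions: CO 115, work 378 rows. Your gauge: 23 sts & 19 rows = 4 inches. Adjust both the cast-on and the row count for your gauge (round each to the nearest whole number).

Stitches: 115 × 23/20 = 132.25 → 132.
Rows: 378 × 19/24 = 299.25 → 299.

Cast on 132 stitches; work 299 rows.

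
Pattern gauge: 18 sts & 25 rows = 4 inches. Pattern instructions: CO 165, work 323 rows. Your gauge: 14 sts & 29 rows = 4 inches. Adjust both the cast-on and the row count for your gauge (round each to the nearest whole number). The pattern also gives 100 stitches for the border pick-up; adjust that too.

Stitches: 165 × 14/18 = 128.33 → 128.
Rows: 323 × 29/25 = 374.68 → 375.
border pick-up: 100 × 14/18 = 77.78 → 78.

Cast on 128 stitches; work 375 rows; border pick-up 78 stitches.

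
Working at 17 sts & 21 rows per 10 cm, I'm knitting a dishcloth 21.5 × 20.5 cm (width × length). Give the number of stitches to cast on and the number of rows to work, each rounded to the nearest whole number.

Cast on 37 stitches and work 43 rows.

Stitch gauge = 17/10 = 1.7 sts/cm; 21.5 × 1.7 = 36.55 → 37 sts.
Row gauge = 21/10 = 2.1 rows/cm; 20.5 × 2.1 = 43.05 → 43 rows.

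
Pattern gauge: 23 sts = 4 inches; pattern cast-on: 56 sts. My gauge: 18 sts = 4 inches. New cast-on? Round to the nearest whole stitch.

44 stitches.

Scale factor = 18 / 23 = 0.783.
56 × 18 / 23 = 43.83 sts.
→ 44 sts.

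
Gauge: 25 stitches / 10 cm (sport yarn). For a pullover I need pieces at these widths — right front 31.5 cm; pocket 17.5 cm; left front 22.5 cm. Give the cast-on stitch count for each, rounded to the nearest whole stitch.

right front 79; pocket 44; left front 56.

Rate = 25/10 = 2.5 sts per cm.
right front: 31.5 × 2.5 = 78.75 → 79.
pocket: 17.5 × 2.5 = 43.75 → 44.
left front: 22.5 × 2.5 = 56.25 → 56.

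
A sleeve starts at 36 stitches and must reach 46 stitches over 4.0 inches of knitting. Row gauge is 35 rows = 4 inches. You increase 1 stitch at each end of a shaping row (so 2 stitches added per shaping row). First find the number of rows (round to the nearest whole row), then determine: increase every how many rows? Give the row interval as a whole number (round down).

Rows = 4.0 × 8.75 = 35.0 → 35 rows.
Stitches to add: 10 → 5 shaping rows (at 2 st each).
35 / 5 = 7.00 → every 7 rows.

Increase every 7th row.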